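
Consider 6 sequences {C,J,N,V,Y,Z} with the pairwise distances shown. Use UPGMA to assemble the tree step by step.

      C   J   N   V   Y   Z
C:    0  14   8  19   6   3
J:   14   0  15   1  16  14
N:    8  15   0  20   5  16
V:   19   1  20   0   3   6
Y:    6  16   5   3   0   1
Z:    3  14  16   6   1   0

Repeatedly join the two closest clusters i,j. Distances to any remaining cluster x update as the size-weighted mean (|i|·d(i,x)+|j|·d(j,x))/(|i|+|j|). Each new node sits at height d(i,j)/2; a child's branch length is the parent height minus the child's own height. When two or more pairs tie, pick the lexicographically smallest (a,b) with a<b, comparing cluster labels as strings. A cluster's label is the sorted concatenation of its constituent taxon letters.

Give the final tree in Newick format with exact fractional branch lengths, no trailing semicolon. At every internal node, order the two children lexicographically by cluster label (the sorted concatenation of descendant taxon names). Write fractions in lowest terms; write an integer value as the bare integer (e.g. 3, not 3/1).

(((C:9/4,(Y:1/2,Z:1/2):7/4):31/12,N:29/6):89/48,(J:1/2,V:1/2):99/16)

iteration 1: select J,V (d=1); attach at lengths (1/2, 1/2); label the merged cluster JV
  updated: d(C,JV)=33/2, d(JV,N)=35/2, d(JV,Y)=19/2, d(JV,Z)=10
iteration 2: select Y,Z (d=1); attach at lengths (1/2, 1/2); label the merged cluster YZ
  updated: d(C,YZ)=9/2, d(JV,YZ)=39/4, d(N,YZ)=21/2
iteration 3: select C,YZ (d=9/2); attach at lengths (9/4, 7/4); label the merged cluster CYZ
  updated: d(CYZ,JV)=12, d(CYZ,N)=29/3
iteration 4: select CYZ,N (d=29/3); attach at lengths (31/12, 29/6); label the merged cluster CNYZ
  updated: d(CNYZ,JV)=107/8
iteration 5: select CNYZ,JV (d=107/8); attach at lengths (89/48, 99/16); label the merged cluster CJNVYZ
final tree: (((C:9/4,(Y:1/2,Z:1/2):7/4):31/12,N:29/6):89/48,(J:1/2,V:1/2):99/16)
total length: 515/24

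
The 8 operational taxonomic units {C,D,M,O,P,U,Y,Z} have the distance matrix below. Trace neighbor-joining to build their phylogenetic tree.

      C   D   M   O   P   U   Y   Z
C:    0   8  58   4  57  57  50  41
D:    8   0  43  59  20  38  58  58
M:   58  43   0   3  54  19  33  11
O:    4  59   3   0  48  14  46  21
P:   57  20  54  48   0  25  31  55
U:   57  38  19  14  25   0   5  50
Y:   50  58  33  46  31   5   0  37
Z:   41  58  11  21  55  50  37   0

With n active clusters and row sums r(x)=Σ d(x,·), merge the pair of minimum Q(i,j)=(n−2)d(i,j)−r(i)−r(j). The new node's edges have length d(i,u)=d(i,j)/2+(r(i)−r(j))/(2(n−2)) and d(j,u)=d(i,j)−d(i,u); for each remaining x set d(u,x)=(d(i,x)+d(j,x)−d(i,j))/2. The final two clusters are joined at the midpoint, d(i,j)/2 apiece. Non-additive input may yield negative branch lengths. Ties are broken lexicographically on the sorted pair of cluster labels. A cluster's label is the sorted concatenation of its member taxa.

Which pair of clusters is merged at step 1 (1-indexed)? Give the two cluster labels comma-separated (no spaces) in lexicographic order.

C,D

iteration 1: select C,D (d=8, Q=-511); attach at lengths (13/4, 19/4); label the merged cluster CD
  updated: d(CD,M)=93/2, d(CD,O)=55/2, d(CD,P)=69/2, d(CD,U)=87/2, d(CD,Y)=50, d(CD,Z)=91/2
iteration 2: select U,Y (d=5, Q=-667/2); attach at lengths (-41/20, 141/20); label the merged cluster UY
  updated: d(CD,UY)=177/4, d(M,UY)=47/2, d(O,UY)=55/2, d(P,UY)=51/2, d(UY,Z)=41
iteration 3: select CD,P (d=69/2, Q=-1109/4); attach at lengths (477/32, 627/32); label the merged cluster CDP
  updated: d(CDP,M)=33, d(CDP,O)=41/2, d(CDP,UY)=141/8, d(CDP,Z)=33
iteration 4: select CDP,UY (d=141/8, Q=-1287/8); attach at lengths (379/48, 467/48); label the merged cluster CDPUY
  updated: d(CDPUY,M)=311/16, d(CDPUY,O)=243/16, d(CDPUY,Z)=451/16
iteration 5: select CDPUY,O (d=243/16, Q=-573/8); attach at lengths (27/2, 27/16); label the merged cluster CDOPUY
  updated: d(CDOPUY,M)=29/8, d(CDOPUY,Z)=17
iteration 6: select CDOPUY,M (d=29/8, Q=-253/8); attach at lengths (77/16, -19/16); label the merged cluster CDMOPUY
  updated: d(CDMOPUY,Z)=195/16
iteration 7: select CDMOPUY,Z (d=195/16); attach at lengths (195/32, 195/32); label the merged cluster CDMOPUYZ
final tree: ((((((C:13/4,D:19/4):477/32,P:627/32):379/48,(U:-41/20,Y:141/20):467/48):27/2,O:27/16):77/16,M:-19/16):195/32,Z:195/32)
total length: 769/8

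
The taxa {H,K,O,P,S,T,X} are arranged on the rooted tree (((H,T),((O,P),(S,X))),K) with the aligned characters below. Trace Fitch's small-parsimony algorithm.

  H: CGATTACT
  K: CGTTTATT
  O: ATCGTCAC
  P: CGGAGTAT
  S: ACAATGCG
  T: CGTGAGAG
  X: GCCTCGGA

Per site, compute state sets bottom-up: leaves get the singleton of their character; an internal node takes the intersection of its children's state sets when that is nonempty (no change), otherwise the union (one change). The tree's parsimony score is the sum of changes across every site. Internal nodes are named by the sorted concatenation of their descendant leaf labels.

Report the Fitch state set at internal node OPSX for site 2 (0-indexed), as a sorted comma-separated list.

site 0, node HT: H={C} ∩ T={C} → {C} (+0)
site 0, node OP: O={A} ∪ P={C} → {A,C} (+1)
site 0, node SX: S={A} ∪ X={G} → {A,G} (+1)
site 0, node OPSX: OP={A,C} ∩ SX={A,G} → {A} (+0)
site 0, node HOPSTX: HT={C} ∪ OPSX={A} → {A,C} (+1)
site 0, node HKOPSTX: HOPSTX={A,C} ∩ K={C} → {C} (+0)
site 1, node HT: H={G} ∩ T={G} → {G} (+0)
site 1, node OP: O={T} ∪ P={G} → {G,T} (+1)
site 1, node SX: S={C} ∩ X={C} → {C} (+0)
site 1, node OPSX: OP={G,T} ∪ SX={C} → {C,G,T} (+1)
site 1, node HOPSTX: HT={G} ∩ OPSX={C,G,T} → {G} (+0)
site 1, node HKOPSTX: HOPSTX={G} ∩ K={G} → {G} (+0)
site 2, node HT: H={A} ∪ T={T} → {A,T} (+1)
site 2, node OP: O={C} ∪ P={G} → {C,G} (+1)
site 2, node SX: S={A} ∪ X={C} → {A,C} (+1)
site 2, node OPSX: OP={C,G} ∩ SX={A,C} → {C} (+0)
site 2, node HOPSTX: HT={A,T} ∪ OPSX={C} → {A,C,T} (+1)
site 2, node HKOPSTX: HOPSTX={A,C,T} ∩ K={T} → {T} (+0)
site 3, node HT: H={T} ∪ T={G} → {G,T} (+1)
site 3, node OP: O={G} ∪ P={A} → {A,G} (+1)
site 3, node SX: S={A} ∪ X={T} → {A,T} (+1)
site 3, node OPSX: OP={A,G} ∩ SX={A,T} → {A} (+0)
site 3, node HOPSTX: HT={G,T} ∪ OPSX={A} → {A,G,T} (+1)
site 3, node HKOPSTX: HOPSTX={A,G,T} ∩ K={T} → {T} (+0)
site 4, node HT: H={T} ∪ T={A} → {A,T} (+1)
site 4, node OP: O={T} ∪ P={G} → {G,T} (+1)
site 4, node SX: S={T} ∪ X={C} → {C,T} (+1)
site 4, node OPSX: OP={G,T} ∩ SX={C,T} → {T} (+0)
site 4, node HOPSTX: HT={A,T} ∩ OPSX={T} → {T} (+0)
site 4, node HKOPSTX: HOPSTX={T} ∩ K={T} → {T} (+0)
site 5, node HT: H={A} ∪ T={G} → {A,G} (+1)
site 5, node OP: O={C} ∪ P={T} → {C,T} (+1)
site 5, node SX: S={G} ∩ X={G} → {G} (+0)
site 5, node OPSX: OP={C,T} ∪ SX={G} → {C,G,T} (+1)
site 5, node HOPSTX: HT={A,G} ∩ OPSX={C,G,T} → {G} (+0)
site 5, node HKOPSTX: HOPSTX={G} ∪ K={A} → {A,G} (+1)
site 6, node HT: H={C} ∪ T={A} → {A,C} (+1)
site 6, node OP: O={A} ∩ P={A} → {A} (+0)
site 6, node SX: S={C} ∪ X={G} → {C,G} (+1)
site 6, node OPSX: OP={A} ∪ SX={C,G} → {A,C,G} (+1)
site 6, node HOPSTX: HT={A,C} ∩ OPSX={A,C,G} → {A,C} (+0)
site 6, node HKOPSTX: HOPSTX={A,C} ∪ K={T} → {A,C,T} (+1)
site 7, node HT: H={T} ∪ T={G} → {G,T} (+1)
site 7, node OP: O={C} ∪ P={T} → {C,T} (+1)
site 7, node SX: S={G} ∪ X={A} → {A,G} (+1)
site 7, node OPSX: OP={C,T} ∪ SX={A,G} → {A,C,G,T} (+1)
site 7, node HOPSTX: HT={G,T} ∩ OPSX={A,C,G,T} → {G,T} (+0)
site 7, node HKOPSTX: HOPSTX={G,T} ∩ K={T} → {T} (+0)
per-site changes: [3, 2, 4, 4, 3, 4, 4, 4]; total = 28

C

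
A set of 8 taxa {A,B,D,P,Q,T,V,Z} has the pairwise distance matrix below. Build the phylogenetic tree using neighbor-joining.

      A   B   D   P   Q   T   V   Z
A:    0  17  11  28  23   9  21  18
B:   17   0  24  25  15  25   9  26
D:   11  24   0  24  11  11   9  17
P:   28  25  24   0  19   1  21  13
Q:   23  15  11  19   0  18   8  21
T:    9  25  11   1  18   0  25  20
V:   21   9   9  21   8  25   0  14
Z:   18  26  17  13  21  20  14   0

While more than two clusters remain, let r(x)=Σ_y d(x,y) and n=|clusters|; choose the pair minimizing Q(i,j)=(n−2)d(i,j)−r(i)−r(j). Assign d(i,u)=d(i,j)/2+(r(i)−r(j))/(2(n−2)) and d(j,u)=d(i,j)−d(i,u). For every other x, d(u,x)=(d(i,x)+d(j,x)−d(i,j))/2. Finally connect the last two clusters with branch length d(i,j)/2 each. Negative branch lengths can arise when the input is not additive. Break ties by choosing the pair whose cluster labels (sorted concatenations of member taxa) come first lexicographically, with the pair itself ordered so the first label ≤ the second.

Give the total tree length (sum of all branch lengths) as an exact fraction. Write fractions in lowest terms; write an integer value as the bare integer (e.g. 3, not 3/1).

1. join P+T (d=1, Q=-234) ⇒ PT; edges |P|=7/3, |T|=-4/3
  updated: d(A,PT)=18, d(B,PT)=49/2, d(D,PT)=17, d(PT,Q)=18, d(PT,V)=45/2, d(PT,Z)=16
2. join B+V (d=9, Q=-154) ⇒ BV; edges |B|=77/10, |V|=13/10
  updated: d(A,BV)=29/2, d(BV,D)=12, d(BV,PT)=19, d(BV,Q)=7, d(BV,Z)=31/2
3. join BV+Q (d=7, Q=-120) ⇒ BQV; edges |BV|=2, |Q|=5
  updated: d(A,BQV)=61/4, d(BQV,D)=8, d(BQV,PT)=15, d(BQV,Z)=59/4
4. join PT+Z (d=16, Q=-335/4) ⇒ PTZ; edges |PT|=193/24, |Z|=191/24
  updated: d(A,PTZ)=10, d(BQV,PTZ)=55/8, d(D,PTZ)=9
5. join A+D (d=11, Q=-169/4) ⇒ AD; edges |A|=121/16, |D|=55/16
  updated: d(AD,BQV)=49/8, d(AD,PTZ)=4
6. join AD+BQV (d=49/8, Q=-17) ⇒ ABDQV; edges |AD|=13/8, |BQV|=9/2
  updated: d(ABDQV,PTZ)=19/8
7. join ABDQV+PTZ (d=19/8) ⇒ ABDPQTVZ; edges |ABDQV|=19/16, |PTZ|=19/16
final tree: (((A:121/16,D:55/16):13/8,((B:77/10,V:13/10):2,Q:5):9/2):19/16,((P:7/3,T:-4/3):193/24,Z:191/24):19/16)
total length: 105/2

105/2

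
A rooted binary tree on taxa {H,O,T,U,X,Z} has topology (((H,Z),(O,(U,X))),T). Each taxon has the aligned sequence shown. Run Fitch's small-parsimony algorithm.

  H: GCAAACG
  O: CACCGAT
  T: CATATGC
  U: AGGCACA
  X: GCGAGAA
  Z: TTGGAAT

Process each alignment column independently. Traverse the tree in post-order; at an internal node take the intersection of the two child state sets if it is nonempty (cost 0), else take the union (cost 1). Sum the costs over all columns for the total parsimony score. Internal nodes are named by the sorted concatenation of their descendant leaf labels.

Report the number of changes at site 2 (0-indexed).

3

[col 0] HZ: children H:{G}, Z:{T} ∪→ {G,T}; cost 1
[col 0] UX: children U:{A}, X:{G} ∪→ {A,G}; cost 1
[col 0] OUX: children O:{C}, UX:{A,G} ∪→ {A,C,G}; cost 1
[col 0] HOUXZ: children HZ:{G,T}, OUX:{A,C,G} ∩→ {G}; cost 0
[col 0] HOTUXZ: children HOUXZ:{G}, T:{C} ∪→ {C,G}; cost 1
[col 1] HZ: children H:{C}, Z:{T} ∪→ {C,T}; cost 1
[col 1] UX: children U:{G}, X:{C} ∪→ {C,G}; cost 1
[col 1] OUX: children O:{A}, UX:{C,G} ∪→ {A,C,G}; cost 1
[col 1] HOUXZ: children HZ:{C,T}, OUX:{A,C,G} ∩→ {C}; cost 0
[col 1] HOTUXZ: children HOUXZ:{C}, T:{A} ∪→ {A,C}; cost 1
[col 2] HZ: children H:{A}, Z:{G} ∪→ {A,G}; cost 1
[col 2] UX: children U:{G}, X:{G} ∩→ {G}; cost 0
[col 2] OUX: children O:{C}, UX:{G} ∪→ {C,G}; cost 1
[col 2] HOUXZ: children HZ:{A,G}, OUX:{C,G} ∩→ {G}; cost 0
[col 2] HOTUXZ: children HOUXZ:{G}, T:{T} ∪→ {G,T}; cost 1
[col 3] HZ: children H:{A}, Z:{G} ∪→ {A,G}; cost 1
[col 3] UX: children U:{C}, X:{A} ∪→ {A,C}; cost 1
[col 3] OUX: children O:{C}, UX:{A,C} ∩→ {C}; cost 0
[col 3] HOUXZ: children HZ:{A,G}, OUX:{C} ∪→ {A,C,G}; cost 1
[col 3] HOTUXZ: children HOUXZ:{A,C,G}, T:{A} ∩→ {A}; cost 0
[col 4] HZ: children H:{A}, Z:{A} ∩→ {A}; cost 0
[col 4] UX: children U:{A}, X:{G} ∪→ {A,G}; cost 1
[col 4] OUX: children O:{G}, UX:{A,G} ∩→ {G}; cost 0
[col 4] HOUXZ: children HZ:{A}, OUX:{G} ∪→ {A,G}; cost 1
[col 4] HOTUXZ: children HOUXZ:{A,G}, T:{T} ∪→ {A,G,T}; cost 1
[col 5] HZ: children H:{C}, Z:{A} ∪→ {A,C}; cost 1
[col 5] UX: children U:{C}, X:{A} ∪→ {A,C}; cost 1
[col 5] OUX: children O:{A}, UX:{A,C} ∩→ {A}; cost 0
[col 5] HOUXZ: children HZ:{A,C}, OUX:{A} ∩→ {A}; cost 0
[col 5] HOTUXZ: children HOUXZ:{A}, T:{G} ∪→ {A,G}; cost 1
[col 6] HZ: children H:{G}, Z:{T} ∪→ {G,T}; cost 1
[col 6] UX: children U:{A}, X:{A} ∩→ {A}; cost 0
[col 6] OUX: children O:{T}, UX:{A} ∪→ {A,T}; cost 1
[col 6] HOUXZ: children HZ:{G,T}, OUX:{A,T} ∩→ {T}; cost 0
[col 6] HOTUXZ: children HOUXZ:{T}, T:{C} ∪→ {C,T}; cost 1
per-site changes: [4, 4, 3, 3, 3, 3, 3]; total = 23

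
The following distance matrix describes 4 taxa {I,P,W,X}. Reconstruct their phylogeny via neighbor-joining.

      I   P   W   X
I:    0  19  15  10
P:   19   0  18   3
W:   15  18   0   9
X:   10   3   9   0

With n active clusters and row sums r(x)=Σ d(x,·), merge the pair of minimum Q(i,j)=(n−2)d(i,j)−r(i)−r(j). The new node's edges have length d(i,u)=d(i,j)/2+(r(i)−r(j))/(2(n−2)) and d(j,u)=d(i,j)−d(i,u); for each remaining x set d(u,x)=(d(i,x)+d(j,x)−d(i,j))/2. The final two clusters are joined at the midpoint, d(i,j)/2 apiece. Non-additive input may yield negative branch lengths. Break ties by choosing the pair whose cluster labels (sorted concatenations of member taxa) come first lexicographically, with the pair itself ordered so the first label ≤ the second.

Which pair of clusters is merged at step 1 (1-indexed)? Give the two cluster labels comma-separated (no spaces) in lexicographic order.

step 1: merge (I,W) at d=15, Q=-56; branch lengths I→8, W→7; new cluster IW
  updated: d(IW,P)=11, d(IW,X)=2
step 2: merge (IW,P) at d=11, Q=-16; branch lengths IW→5, P→6; new cluster IPW
  updated: d(IPW,X)=-3
step 3: merge (IPW,X) at d=-3; branch lengths IPW→-3/2, X→-3/2; new cluster IPWX
final tree: (((I:8,W:7):5,P:6):-3/2,X:-3/2)
total length: 23

I,W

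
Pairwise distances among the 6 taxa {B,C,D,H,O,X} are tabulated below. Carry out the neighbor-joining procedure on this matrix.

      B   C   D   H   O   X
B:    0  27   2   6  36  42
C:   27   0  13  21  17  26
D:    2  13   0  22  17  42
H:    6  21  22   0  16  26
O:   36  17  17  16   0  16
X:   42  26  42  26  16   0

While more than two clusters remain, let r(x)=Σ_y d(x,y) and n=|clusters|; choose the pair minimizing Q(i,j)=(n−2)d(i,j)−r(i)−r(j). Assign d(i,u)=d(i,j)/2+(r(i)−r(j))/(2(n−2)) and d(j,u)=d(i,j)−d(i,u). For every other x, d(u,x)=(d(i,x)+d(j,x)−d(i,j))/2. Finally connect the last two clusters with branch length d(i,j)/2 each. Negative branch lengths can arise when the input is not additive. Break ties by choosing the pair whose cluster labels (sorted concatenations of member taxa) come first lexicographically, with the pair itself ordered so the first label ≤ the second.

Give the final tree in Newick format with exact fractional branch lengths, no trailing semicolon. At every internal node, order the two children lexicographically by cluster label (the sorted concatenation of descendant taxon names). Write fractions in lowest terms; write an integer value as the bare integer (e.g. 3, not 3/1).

1. join B+D (d=2, Q=-201) ⇒ BD; edges |B|=25/8, |D|=-9/8
  updated: d(BD,C)=19, d(BD,H)=13, d(BD,O)=51/2, d(BD,X)=41
2. join BD+H (d=13, Q=-271/2) ⇒ BDH; edges |BD|=41/4, |H|=11/4
  updated: d(BDH,C)=27/2, d(BDH,O)=57/4, d(BDH,X)=27
3. join BDH+C (d=27/2, Q=-337/4) ⇒ BCDH; edges |BDH|=101/16, |C|=115/16
  updated: d(BCDH,O)=71/8, d(BCDH,X)=79/4
4. join BCDH+O (d=71/8, Q=-357/8) ⇒ BCDHO; edges |BCDH|=101/16, |O|=41/16
  updated: d(BCDHO,X)=215/16
5. join BCDHO+X (d=215/16) ⇒ BCDHOX; edges |BCDHO|=215/32, |X|=215/32
final tree: (((((B:25/8,D:-9/8):41/4,H:11/4):101/16,C:115/16):101/16,O:41/16):215/32,X:215/32)
total length: 813/16

(((((B:25/8,D:-9/8):41/4,H:11/4):101/16,C:115/16):101/16,O:41/16):215/32,X:215/32)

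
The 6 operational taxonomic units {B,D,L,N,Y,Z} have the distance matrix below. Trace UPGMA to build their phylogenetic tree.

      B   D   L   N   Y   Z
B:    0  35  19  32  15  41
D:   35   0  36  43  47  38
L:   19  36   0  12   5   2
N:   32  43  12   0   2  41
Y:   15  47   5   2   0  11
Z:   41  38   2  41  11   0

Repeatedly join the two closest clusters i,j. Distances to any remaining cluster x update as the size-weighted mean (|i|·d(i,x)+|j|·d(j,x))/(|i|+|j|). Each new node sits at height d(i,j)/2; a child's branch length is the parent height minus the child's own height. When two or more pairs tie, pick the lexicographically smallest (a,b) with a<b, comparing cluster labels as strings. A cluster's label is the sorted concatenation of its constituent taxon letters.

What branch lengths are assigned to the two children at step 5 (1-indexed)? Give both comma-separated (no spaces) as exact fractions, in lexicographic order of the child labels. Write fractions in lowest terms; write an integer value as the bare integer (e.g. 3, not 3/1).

1. join L+Z (d=2) ⇒ LZ; edges |L|=1, |Z|=1
  updated: d(B,LZ)=30, d(D,LZ)=37, d(LZ,N)=53/2, d(LZ,Y)=8
2. join N+Y (d=2) ⇒ NY; edges |N|=1, |Y|=1
  updated: d(B,NY)=47/2, d(D,NY)=45, d(LZ,NY)=69/4
3. join LZ+NY (d=69/4) ⇒ LNYZ; edges |LZ|=61/8, |NY|=61/8
  updated: d(B,LNYZ)=107/4, d(D,LNYZ)=41
4. join B+LNYZ (d=107/4) ⇒ BLNYZ; edges |B|=107/8, |LNYZ|=19/4
  updated: d(BLNYZ,D)=199/5
5. join BLNYZ+D (d=199/5) ⇒ BDLNYZ; edges |BLNYZ|=261/40, |D|=199/10
final tree: ((B:107/8,((L:1,Z:1):61/8,(N:1,Y:1):61/8):19/4):261/40,D:199/10)
total length: 319/5

261/40,199/10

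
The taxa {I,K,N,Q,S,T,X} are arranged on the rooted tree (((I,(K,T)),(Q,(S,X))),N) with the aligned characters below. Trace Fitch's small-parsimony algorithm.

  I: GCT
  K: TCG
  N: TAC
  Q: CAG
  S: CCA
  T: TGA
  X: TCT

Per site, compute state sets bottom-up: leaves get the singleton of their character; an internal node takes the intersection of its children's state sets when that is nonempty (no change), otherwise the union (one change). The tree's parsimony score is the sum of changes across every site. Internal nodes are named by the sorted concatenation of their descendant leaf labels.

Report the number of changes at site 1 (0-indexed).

KT@0: {T} ∩ {T} = {T} (intersection, +0)
IKT@0: {G} ∪ {T} = {G,T} (union, +1)
SX@0: {C} ∪ {T} = {C,T} (union, +1)
QSX@0: {C} ∩ {C,T} = {C} (intersection, +0)
IKQSTX@0: {G,T} ∪ {C} = {C,G,T} (union, +1)
IKNQSTX@0: {C,G,T} ∩ {T} = {T} (intersection, +0)
KT@1: {C} ∪ {G} = {C,G} (union, +1)
IKT@1: {C} ∩ {C,G} = {C} (intersection, +0)
SX@1: {C} ∩ {C} = {C} (intersection, +0)
QSX@1: {A} ∪ {C} = {A,C} (union, +1)
IKQSTX@1: {C} ∩ {A,C} = {C} (intersection, +0)
IKNQSTX@1: {C} ∪ {A} = {A,C} (union, +1)
KT@2: {G} ∪ {A} = {A,G} (union, +1)
IKT@2: {T} ∪ {A,G} = {A,G,T} (union, +1)
SX@2: {A} ∪ {T} = {A,T} (union, +1)
QSX@2: {G} ∪ {A,T} = {A,G,T} (union, +1)
IKQSTX@2: {A,G,T} ∩ {A,G,T} = {A,G,T} (intersection, +0)
IKNQSTX@2: {A,G,T} ∪ {C} = {A,C,G,T} (union, +1)
per-site changes: [3, 3, 5]; total = 11

3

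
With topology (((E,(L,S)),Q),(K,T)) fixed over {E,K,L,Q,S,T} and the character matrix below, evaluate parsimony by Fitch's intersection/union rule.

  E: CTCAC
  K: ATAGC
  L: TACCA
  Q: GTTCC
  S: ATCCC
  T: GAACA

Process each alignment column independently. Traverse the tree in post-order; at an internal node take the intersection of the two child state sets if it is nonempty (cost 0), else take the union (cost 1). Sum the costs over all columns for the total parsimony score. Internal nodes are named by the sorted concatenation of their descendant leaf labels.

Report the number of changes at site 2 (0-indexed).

site 0, node LS: L={T} ∪ S={A} → {A,T} (+1)
site 0, node ELS: E={C} ∪ LS={A,T} → {A,C,T} (+1)
site 0, node ELQS: ELS={A,C,T} ∪ Q={G} → {A,C,G,T} (+1)
site 0, node KT: K={A} ∪ T={G} → {A,G} (+1)
site 0, node EKLQST: ELQS={A,C,G,T} ∩ KT={A,G} → {A,G} (+0)
site 1, node LS: L={A} ∪ S={T} → {A,T} (+1)
site 1, node ELS: E={T} ∩ LS={A,T} → {T} (+0)
site 1, node ELQS: ELS={T} ∩ Q={T} → {T} (+0)
site 1, node KT: K={T} ∪ T={A} → {A,T} (+1)
site 1, node EKLQST: ELQS={T} ∩ KT={A,T} → {T} (+0)
site 2, node LS: L={C} ∩ S={C} → {C} (+0)
site 2, node ELS: E={C} ∩ LS={C} → {C} (+0)
site 2, node ELQS: ELS={C} ∪ Q={T} → {C,T} (+1)
site 2, node KT: K={A} ∩ T={A} → {A} (+0)
site 2, node EKLQST: ELQS={C,T} ∪ KT={A} → {A,C,T} (+1)
site 3, node LS: L={C} ∩ S={C} → {C} (+0)
site 3, node ELS: E={A} ∪ LS={C} → {A,C} (+1)
site 3, node ELQS: ELS={A,C} ∩ Q={C} → {C} (+0)
site 3, node KT: K={G} ∪ T={C} → {C,G} (+1)
site 3, node EKLQST: ELQS={C} ∩ KT={C,G} → {C} (+0)
site 4, node LS: L={A} ∪ S={C} → {A,C} (+1)
site 4, node ELS: E={C} ∩ LS={A,C} → {C} (+0)
site 4, node ELQS: ELS={C} ∩ Q={C} → {C} (+0)
site 4, node KT: K={C} ∪ T={A} → {A,C} (+1)
site 4, node EKLQST: ELQS={C} ∩ KT={A,C} → {C} (+0)
per-site changes: [4, 2, 2, 2, 2]; total = 12

2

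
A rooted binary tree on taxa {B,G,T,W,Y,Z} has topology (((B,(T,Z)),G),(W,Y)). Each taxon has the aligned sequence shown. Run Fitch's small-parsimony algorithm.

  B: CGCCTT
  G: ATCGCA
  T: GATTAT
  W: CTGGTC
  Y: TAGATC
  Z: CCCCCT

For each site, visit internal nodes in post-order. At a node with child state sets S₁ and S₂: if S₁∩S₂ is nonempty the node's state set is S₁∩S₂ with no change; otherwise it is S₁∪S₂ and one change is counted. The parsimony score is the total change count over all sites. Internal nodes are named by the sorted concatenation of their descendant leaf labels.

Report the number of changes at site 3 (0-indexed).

[col 0] TZ: children T:{G}, Z:{C} ∪→ {C,G}; cost 1
[col 0] BTZ: children B:{C}, TZ:{C,G} ∩→ {C}; cost 0
[col 0] BGTZ: children BTZ:{C}, G:{A} ∪→ {A,C}; cost 1
[col 0] WY: children W:{C}, Y:{T} ∪→ {C,T}; cost 1
[col 0] BGTWYZ: children BGTZ:{A,C}, WY:{C,T} ∩→ {C}; cost 0
[col 1] TZ: children T:{A}, Z:{C} ∪→ {A,C}; cost 1
[col 1] BTZ: children B:{G}, TZ:{A,C} ∪→ {A,C,G}; cost 1
[col 1] BGTZ: children BTZ:{A,C,G}, G:{T} ∪→ {A,C,G,T}; cost 1
[col 1] WY: children W:{T}, Y:{A} ∪→ {A,T}; cost 1
[col 1] BGTWYZ: children BGTZ:{A,C,G,T}, WY:{A,T} ∩→ {A,T}; cost 0
[col 2] TZ: children T:{T}, Z:{C} ∪→ {C,T}; cost 1
[col 2] BTZ: children B:{C}, TZ:{C,T} ∩→ {C}; cost 0
[col 2] BGTZ: children BTZ:{C}, G:{C} ∩→ {C}; cost 0
[col 2] WY: children W:{G}, Y:{G} ∩→ {G}; cost 0
[col 2] BGTWYZ: children BGTZ:{C}, WY:{G} ∪→ {C,G}; cost 1
[col 3] TZ: children T:{T}, Z:{C} ∪→ {C,T}; cost 1
[col 3] BTZ: children B:{C}, TZ:{C,T} ∩→ {C}; cost 0
[col 3] BGTZ: children BTZ:{C}, G:{G} ∪→ {C,G}; cost 1
[col 3] WY: children W:{G}, Y:{A} ∪→ {A,G}; cost 1
[col 3] BGTWYZ: children BGTZ:{C,G}, WY:{A,G} ∩→ {G}; cost 0
[col 4] TZ: children T:{A}, Z:{C} ∪→ {A,C}; cost 1
[col 4] BTZ: children B:{T}, TZ:{A,C} ∪→ {A,C,T}; cost 1
[col 4] BGTZ: children BTZ:{A,C,T}, G:{C} ∩→ {C}; cost 0
[col 4] WY: children W:{T}, Y:{T} ∩→ {T}; cost 0
[col 4] BGTWYZ: children BGTZ:{C}, WY:{T} ∪→ {C,T}; cost 1
[col 5] TZ: children T:{T}, Z:{T} ∩→ {T}; cost 0
[col 5] BTZ: children B:{T}, TZ:{T} ∩→ {T}; cost 0
[col 5] BGTZ: children BTZ:{T}, G:{A} ∪→ {A,T}; cost 1
[col 5] WY: children W:{C}, Y:{C} ∩→ {C}; cost 0
[col 5] BGTWYZ: children BGTZ:{A,T}, WY:{C} ∪→ {A,C,T}; cost 1
per-site changes: [3, 4, 2, 3, 3, 2]; total = 17

3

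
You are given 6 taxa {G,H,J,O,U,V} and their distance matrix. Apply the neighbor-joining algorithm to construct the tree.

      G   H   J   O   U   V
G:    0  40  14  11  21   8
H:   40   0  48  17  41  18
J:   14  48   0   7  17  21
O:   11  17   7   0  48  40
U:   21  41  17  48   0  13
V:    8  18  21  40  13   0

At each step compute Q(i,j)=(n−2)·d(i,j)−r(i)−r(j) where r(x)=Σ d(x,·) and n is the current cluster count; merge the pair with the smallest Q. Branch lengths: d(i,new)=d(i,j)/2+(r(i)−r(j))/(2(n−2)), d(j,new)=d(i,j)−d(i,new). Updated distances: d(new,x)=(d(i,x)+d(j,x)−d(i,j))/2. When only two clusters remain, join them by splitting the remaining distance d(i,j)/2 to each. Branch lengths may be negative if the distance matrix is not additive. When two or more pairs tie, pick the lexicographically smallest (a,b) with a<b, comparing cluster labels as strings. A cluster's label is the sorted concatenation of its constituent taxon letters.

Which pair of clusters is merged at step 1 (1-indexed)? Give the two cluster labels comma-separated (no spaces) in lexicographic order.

iteration 1: select H,O (d=17, Q=-219); attach at lengths (109/8, 27/8); label the merged cluster HO
  updated: d(G,HO)=17, d(HO,J)=19, d(HO,U)=36, d(HO,V)=41/2
iteration 2: select U,V (d=13, Q=-221/2); attach at lengths (127/12, 29/12); label the merged cluster UV
  updated: d(G,UV)=8, d(HO,UV)=87/4, d(J,UV)=25/2
iteration 3: select G,UV (d=8, Q=-261/4); attach at lengths (51/16, 77/16); label the merged cluster GUV
  updated: d(GUV,HO)=123/8, d(GUV,J)=37/4
iteration 4: select GUV,HO (d=123/8, Q=-349/8); attach at lengths (45/16, 201/16); label the merged cluster GHOUV
  updated: d(GHOUV,J)=103/16
iteration 5: select GHOUV,J (d=103/16); attach at lengths (103/32, 103/32); label the merged cluster GHJOUV
final tree: (((G:51/16,(U:127/12,V:29/12):77/16):45/16,(H:109/8,O:27/8):201/16):103/32,J:103/32)
total length: 957/16

H,O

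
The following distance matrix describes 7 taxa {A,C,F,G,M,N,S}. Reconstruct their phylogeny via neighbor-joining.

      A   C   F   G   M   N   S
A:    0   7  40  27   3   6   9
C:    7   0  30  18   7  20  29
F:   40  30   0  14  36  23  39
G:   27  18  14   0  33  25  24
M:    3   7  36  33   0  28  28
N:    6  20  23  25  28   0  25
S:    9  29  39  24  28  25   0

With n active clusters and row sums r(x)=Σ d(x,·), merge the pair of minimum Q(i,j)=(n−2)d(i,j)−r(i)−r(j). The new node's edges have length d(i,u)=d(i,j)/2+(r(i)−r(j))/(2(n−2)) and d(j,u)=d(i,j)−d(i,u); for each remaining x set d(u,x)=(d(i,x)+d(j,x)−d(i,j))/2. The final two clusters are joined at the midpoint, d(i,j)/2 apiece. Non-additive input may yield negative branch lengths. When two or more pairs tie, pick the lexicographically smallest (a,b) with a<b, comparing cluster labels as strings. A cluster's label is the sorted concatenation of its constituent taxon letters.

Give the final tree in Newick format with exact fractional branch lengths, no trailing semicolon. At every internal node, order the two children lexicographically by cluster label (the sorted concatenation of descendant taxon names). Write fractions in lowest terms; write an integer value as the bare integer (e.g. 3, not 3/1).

((((A:-73/24,(C:29/16,M:83/16):109/24):139/32,S:381/32):139/32,(F:111/10,G:29/10):343/32):201/64,N:201/64)

iteration 1: select F,G (d=14, Q=-253); attach at lengths (111/10, 29/10); label the merged cluster FG
  updated: d(A,FG)=53/2, d(C,FG)=17, d(FG,M)=55/2, d(FG,N)=17, d(FG,S)=49/2
iteration 2: select C,M (d=7, Q=-291/2); attach at lengths (29/16, 83/16); label the merged cluster CM
  updated: d(A,CM)=3/2, d(CM,FG)=75/4, d(CM,N)=41/2, d(CM,S)=25
iteration 3: select A,CM (d=3/2, Q=-417/4); attach at lengths (-73/24, 109/24); label the merged cluster ACM
  updated: d(ACM,FG)=175/8, d(ACM,N)=25/2, d(ACM,S)=65/4
iteration 4: select ACM,S (d=65/4, Q=-671/8); attach at lengths (139/32, 381/32); label the merged cluster ACMS
  updated: d(ACMS,FG)=241/16, d(ACMS,N)=85/8
iteration 5: select ACMS,FG (d=241/16, Q=-683/16); attach at lengths (139/32, 343/32); label the merged cluster ACFGMS
  updated: d(ACFGMS,N)=201/32
iteration 6: select ACFGMS,N (d=201/32); attach at lengths (201/64, 201/64); label the merged cluster ACFGMNS
final tree: ((((A:-73/24,(C:29/16,M:83/16):109/24):139/32,S:381/32):139/32,(F:111/10,G:29/10):343/32):201/64,N:201/64)
total length: 1923/32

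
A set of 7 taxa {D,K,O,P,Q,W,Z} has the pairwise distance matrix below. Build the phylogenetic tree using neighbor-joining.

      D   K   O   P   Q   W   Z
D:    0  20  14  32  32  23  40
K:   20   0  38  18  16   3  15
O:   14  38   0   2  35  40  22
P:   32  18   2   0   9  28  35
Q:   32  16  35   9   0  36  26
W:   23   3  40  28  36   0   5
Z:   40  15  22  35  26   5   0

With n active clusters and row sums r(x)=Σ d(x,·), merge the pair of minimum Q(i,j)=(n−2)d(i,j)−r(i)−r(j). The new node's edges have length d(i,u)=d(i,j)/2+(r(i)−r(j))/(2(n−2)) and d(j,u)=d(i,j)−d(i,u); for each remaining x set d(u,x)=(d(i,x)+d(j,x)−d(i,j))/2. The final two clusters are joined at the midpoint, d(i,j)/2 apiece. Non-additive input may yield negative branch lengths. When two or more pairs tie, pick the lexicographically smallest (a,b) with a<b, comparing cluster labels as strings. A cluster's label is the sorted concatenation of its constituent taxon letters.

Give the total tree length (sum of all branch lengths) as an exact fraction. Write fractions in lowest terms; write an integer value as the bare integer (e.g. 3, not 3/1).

step 1: merge (O,P) at d=2, Q=-265; branch lengths O→37/10, P→-17/10; new cluster OP
  updated: d(D,OP)=22, d(K,OP)=27, d(OP,Q)=21, d(OP,W)=33, d(OP,Z)=55/2
step 2: merge (W,Z) at d=5, Q=-387/2; branch lengths W→13/16, Z→67/16; new cluster WZ
  updated: d(D,WZ)=29, d(K,WZ)=13/2, d(OP,WZ)=111/4, d(Q,WZ)=57/2
step 3: merge (K,WZ) at d=13/2, Q=-567/4; branch lengths K→-11/24, WZ→167/24; new cluster KWZ
  updated: d(D,KWZ)=85/4, d(KWZ,OP)=193/8, d(KWZ,Q)=19
step 4: merge (D,OP) at d=22, Q=-787/8; branch lengths D→417/32, OP→287/32; new cluster DOP
  updated: d(DOP,KWZ)=187/16, d(DOP,Q)=31/2
step 5: merge (DOP,KWZ) at d=187/16, Q=-739/16; branch lengths DOP→131/32, KWZ→243/32; new cluster DKOPWZ
  updated: d(DKOPWZ,Q)=365/32
step 6: merge (DKOPWZ,Q) at d=365/32; branch lengths DKOPWZ→365/64, Q→365/64; new cluster DKOPQWZ
final tree: (((D:417/32,(O:37/10,P:-17/10):287/32):131/32,(K:-11/24,(W:13/16,Z:67/16):167/24):243/32):365/64,Q:365/64)
total length: 1875/32

1875/32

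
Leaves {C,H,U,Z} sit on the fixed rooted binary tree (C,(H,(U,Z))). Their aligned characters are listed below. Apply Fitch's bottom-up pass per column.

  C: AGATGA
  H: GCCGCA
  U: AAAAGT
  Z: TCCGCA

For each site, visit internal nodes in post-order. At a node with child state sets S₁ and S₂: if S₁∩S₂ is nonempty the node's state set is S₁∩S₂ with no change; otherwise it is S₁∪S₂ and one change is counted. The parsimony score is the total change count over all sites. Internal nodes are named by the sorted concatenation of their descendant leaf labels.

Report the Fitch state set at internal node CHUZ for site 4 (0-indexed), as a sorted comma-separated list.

C,G

site 0, node UZ: U={A} ∪ Z={T} → {A,T} (+1)
site 0, node HUZ: H={G} ∪ UZ={A,T} → {A,G,T} (+1)
site 0, node CHUZ: C={A} ∩ HUZ={A,G,T} → {A} (+0)
site 1, node UZ: U={A} ∪ Z={C} → {A,C} (+1)
site 1, node HUZ: H={C} ∩ UZ={A,C} → {C} (+0)
site 1, node CHUZ: C={G} ∪ HUZ={C} → {C,G} (+1)
site 2, node UZ: U={A} ∪ Z={C} → {A,C} (+1)
site 2, node HUZ: H={C} ∩ UZ={A,C} → {C} (+0)
site 2, node CHUZ: C={A} ∪ HUZ={C} → {A,C} (+1)
site 3, node UZ: U={A} ∪ Z={G} → {A,G} (+1)
site 3, node HUZ: H={G} ∩ UZ={A,G} → {G} (+0)
site 3, node CHUZ: C={T} ∪ HUZ={G} → {G,T} (+1)
site 4, node UZ: U={G} ∪ Z={C} → {C,G} (+1)
site 4, node HUZ: H={C} ∩ UZ={C,G} → {C} (+0)
site 4, node CHUZ: C={G} ∪ HUZ={C} → {C,G} (+1)
site 5, node UZ: U={T} ∪ Z={A} → {A,T} (+1)
site 5, node HUZ: H={A} ∩ UZ={A,T} → {A} (+0)
site 5, node CHUZ: C={A} ∩ HUZ={A} → {A} (+0)
per-site changes: [2, 2, 2, 2, 2, 1]; total = 11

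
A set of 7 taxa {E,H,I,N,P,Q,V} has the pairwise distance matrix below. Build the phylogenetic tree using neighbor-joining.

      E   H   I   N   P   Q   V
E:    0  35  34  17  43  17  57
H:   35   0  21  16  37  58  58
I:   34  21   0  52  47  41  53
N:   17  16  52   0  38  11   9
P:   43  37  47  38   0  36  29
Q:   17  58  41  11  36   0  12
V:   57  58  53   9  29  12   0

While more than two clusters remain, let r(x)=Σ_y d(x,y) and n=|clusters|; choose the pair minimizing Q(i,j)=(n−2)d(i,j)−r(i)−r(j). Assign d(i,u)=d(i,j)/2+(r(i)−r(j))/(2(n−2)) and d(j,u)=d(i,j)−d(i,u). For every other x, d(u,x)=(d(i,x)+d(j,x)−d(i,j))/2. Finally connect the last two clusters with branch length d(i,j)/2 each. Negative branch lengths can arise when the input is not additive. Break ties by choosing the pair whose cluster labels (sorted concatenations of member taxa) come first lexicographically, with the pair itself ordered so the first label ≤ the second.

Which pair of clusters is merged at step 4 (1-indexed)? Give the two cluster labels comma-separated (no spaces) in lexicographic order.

iteration 1: select H,I (d=21, Q=-368); attach at lengths (41/5, 64/5); label the merged cluster HI
  updated: d(E,HI)=24, d(HI,N)=47/2, d(HI,P)=63/2, d(HI,Q)=39, d(HI,V)=45
iteration 2: select E,HI (d=24, Q=-225); attach at lengths (91/8, 101/8); label the merged cluster EHI
  updated: d(EHI,N)=33/4, d(EHI,P)=101/4, d(EHI,Q)=16, d(EHI,V)=39
iteration 3: select EHI,P (d=101/4, Q=-141); attach at lengths (6, 77/4); label the merged cluster EHIP
  updated: d(EHIP,N)=21/2, d(EHIP,Q)=107/8, d(EHIP,V)=171/8
iteration 4: select EHIP,Q (d=107/8, Q=-439/8); attach at lengths (285/32, 143/32); label the merged cluster EHIPQ
  updated: d(EHIPQ,N)=65/16, d(EHIPQ,V)=10
iteration 5: select EHIPQ,N (d=65/16, Q=-369/16); attach at lengths (81/32, 49/32); label the merged cluster EHINPQ
  updated: d(EHINPQ,V)=239/32
iteration 6: select EHINPQ,V (d=239/32); attach at lengths (239/64, 239/64); label the merged cluster EHINPQV
final tree: (((((E:91/8,(H:41/5,I:64/5):101/8):6,P:77/4):285/32,Q:143/32):81/32,N:49/32):239/64,V:239/64)
total length: 3045/32

EHIP,Q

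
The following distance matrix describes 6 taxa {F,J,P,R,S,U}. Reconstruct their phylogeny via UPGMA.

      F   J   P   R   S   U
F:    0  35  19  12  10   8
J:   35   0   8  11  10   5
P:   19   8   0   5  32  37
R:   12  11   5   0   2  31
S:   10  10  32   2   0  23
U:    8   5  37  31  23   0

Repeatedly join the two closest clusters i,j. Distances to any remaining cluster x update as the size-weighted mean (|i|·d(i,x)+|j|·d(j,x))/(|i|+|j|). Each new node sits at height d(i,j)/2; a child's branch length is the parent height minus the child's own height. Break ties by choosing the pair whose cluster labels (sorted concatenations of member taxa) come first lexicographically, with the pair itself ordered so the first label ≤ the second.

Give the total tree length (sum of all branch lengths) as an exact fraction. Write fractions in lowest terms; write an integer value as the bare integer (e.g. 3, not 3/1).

929/24

step 1: merge (R,S) at d=2; branch lengths R→1, S→1; new cluster RS
  updated: d(F,RS)=11, d(J,RS)=21/2, d(P,RS)=37/2, d(RS,U)=27
step 2: merge (J,U) at d=5; branch lengths J→5/2, U→5/2; new cluster JU
  updated: d(F,JU)=43/2, d(JU,P)=45/2, d(JU,RS)=75/4
step 3: merge (F,RS) at d=11; branch lengths F→11/2, RS→9/2; new cluster FRS
  updated: d(FRS,JU)=59/3, d(FRS,P)=56/3
step 4: merge (FRS,P) at d=56/3; branch lengths FRS→23/6, P→28/3; new cluster FPRS
  updated: d(FPRS,JU)=163/8
step 5: merge (FPRS,JU) at d=163/8; branch lengths FPRS→41/48, JU→123/16; new cluster FJPRSU
final tree: (((F:11/2,(R:1,S:1):9/2):23/6,P:28/3):41/48,(J:5/2,U:5/2):123/16)
total length: 929/24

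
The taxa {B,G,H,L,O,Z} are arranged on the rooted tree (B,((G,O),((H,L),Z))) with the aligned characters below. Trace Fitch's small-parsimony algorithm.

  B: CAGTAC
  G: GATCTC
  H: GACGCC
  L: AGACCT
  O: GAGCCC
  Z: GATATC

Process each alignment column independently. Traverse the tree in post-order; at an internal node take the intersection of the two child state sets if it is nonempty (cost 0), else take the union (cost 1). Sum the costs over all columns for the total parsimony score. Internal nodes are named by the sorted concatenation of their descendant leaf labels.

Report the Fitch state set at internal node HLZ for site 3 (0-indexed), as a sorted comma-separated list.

site 0, node GO: G={G} ∩ O={G} → {G} (+0)
site 0, node HL: H={G} ∪ L={A} → {A,G} (+1)
site 0, node HLZ: HL={A,G} ∩ Z={G} → {G} (+0)
site 0, node GHLOZ: GO={G} ∩ HLZ={G} → {G} (+0)
site 0, node BGHLOZ: B={C} ∪ GHLOZ={G} → {C,G} (+1)
site 1, node GO: G={A} ∩ O={A} → {A} (+0)
site 1, node HL: H={A} ∪ L={G} → {A,G} (+1)
site 1, node HLZ: HL={A,G} ∩ Z={A} → {A} (+0)
site 1, node GHLOZ: GO={A} ∩ HLZ={A} → {A} (+0)
site 1, node BGHLOZ: B={A} ∩ GHLOZ={A} → {A} (+0)
site 2, node GO: G={T} ∪ O={G} → {G,T} (+1)
site 2, node HL: H={C} ∪ L={A} → {A,C} (+1)
site 2, node HLZ: HL={A,C} ∪ Z={T} → {A,C,T} (+1)
site 2, node GHLOZ: GO={G,T} ∩ HLZ={A,C,T} → {T} (+0)
site 2, node BGHLOZ: B={G} ∪ GHLOZ={T} → {G,T} (+1)
site 3, node GO: G={C} ∩ O={C} → {C} (+0)
site 3, node HL: H={G} ∪ L={C} → {C,G} (+1)
site 3, node HLZ: HL={C,G} ∪ Z={A} → {A,C,G} (+1)
site 3, node GHLOZ: GO={C} ∩ HLZ={A,C,G} → {C} (+0)
site 3, node BGHLOZ: B={T} ∪ GHLOZ={C} → {C,T} (+1)
site 4, node GO: G={T} ∪ O={C} → {C,T} (+1)
site 4, node HL: H={C} ∩ L={C} → {C} (+0)
site 4, node HLZ: HL={C} ∪ Z={T} → {C,T} (+1)
site 4, node GHLOZ: GO={C,T} ∩ HLZ={C,T} → {C,T} (+0)
site 4, node BGHLOZ: B={A} ∪ GHLOZ={C,T} → {A,C,T} (+1)
site 5, node GO: G={C} ∩ O={C} → {C} (+0)
site 5, node HL: H={C} ∪ L={T} → {C,T} (+1)
site 5, node HLZ: HL={C,T} ∩ Z={C} → {C} (+0)
site 5, node GHLOZ: GO={C} ∩ HLZ={C} → {C} (+0)
site 5, node BGHLOZ: B={C} ∩ GHLOZ={C} → {C} (+0)
per-site changes: [2, 1, 4, 3, 3, 1]; total = 14

A,C,G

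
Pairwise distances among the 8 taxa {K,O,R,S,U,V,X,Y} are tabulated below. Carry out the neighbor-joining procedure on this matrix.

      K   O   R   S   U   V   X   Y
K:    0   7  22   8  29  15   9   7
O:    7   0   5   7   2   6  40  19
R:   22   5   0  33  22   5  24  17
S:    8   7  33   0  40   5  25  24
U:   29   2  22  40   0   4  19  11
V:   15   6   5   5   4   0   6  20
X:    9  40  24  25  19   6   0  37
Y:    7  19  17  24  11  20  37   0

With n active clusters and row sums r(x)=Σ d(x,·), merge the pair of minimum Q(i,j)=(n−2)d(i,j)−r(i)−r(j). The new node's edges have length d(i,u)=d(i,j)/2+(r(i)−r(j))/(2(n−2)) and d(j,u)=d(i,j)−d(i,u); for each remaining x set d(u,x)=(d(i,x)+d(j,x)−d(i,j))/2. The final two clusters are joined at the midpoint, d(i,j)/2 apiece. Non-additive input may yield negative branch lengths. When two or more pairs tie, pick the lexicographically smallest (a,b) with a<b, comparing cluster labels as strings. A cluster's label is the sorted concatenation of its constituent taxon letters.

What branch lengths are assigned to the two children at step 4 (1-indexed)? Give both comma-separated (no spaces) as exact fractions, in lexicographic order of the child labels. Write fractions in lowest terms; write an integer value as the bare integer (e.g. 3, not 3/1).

1. join K+X (d=9, Q=-203) ⇒ KX; edges |K|=-3/4, |X|=39/4
  updated: d(KX,O)=19, d(KX,R)=37/2, d(KX,S)=12, d(KX,U)=39/2, d(KX,V)=6, d(KX,Y)=35/2
2. join KX+S (d=12, Q=-307/2) ⇒ KSX; edges |KX|=63/20, |S|=177/20
  updated: d(KSX,O)=7, d(KSX,R)=79/4, d(KSX,U)=95/4, d(KSX,V)=-1/2, d(KSX,Y)=59/4
3. join KSX+V (d=-1/2, Q=-405/4) ⇒ KSVX; edges |KSX|=113/32, |V|=-129/32
  updated: d(KSVX,O)=27/4, d(KSVX,R)=101/8, d(KSVX,U)=113/8, d(KSVX,Y)=141/8
4. join U+Y (d=11, Q=-323/4) ⇒ UY; edges |U|=35/12, |Y|=97/12
  updated: d(KSVX,UY)=83/8, d(O,UY)=5, d(R,UY)=14
5. join KSVX+UY (d=83/8, Q=-307/8) ⇒ KSUVXY; edges |KSVX|=169/32, |UY|=163/32
  updated: d(KSUVXY,O)=11/16, d(KSUVXY,R)=65/8
6. join KSUVXY+O (d=11/16, Q=-221/16) ⇒ KOSUVXY; edges |KSUVXY|=61/32, |O|=-39/32
  updated: d(KOSUVXY,R)=199/32
7. join KOSUVXY+R (d=199/32) ⇒ KORSUVXY; edges |KOSUVXY|=199/64, |R|=199/64
final tree: ((((((K:-3/4,X:39/4):63/20,S:177/20):113/32,V:-129/32):169/32,(U:35/12,Y:97/12):163/32):61/32,O:-39/32):199/64,R:199/64)
total length: 1561/32

35/12,97/12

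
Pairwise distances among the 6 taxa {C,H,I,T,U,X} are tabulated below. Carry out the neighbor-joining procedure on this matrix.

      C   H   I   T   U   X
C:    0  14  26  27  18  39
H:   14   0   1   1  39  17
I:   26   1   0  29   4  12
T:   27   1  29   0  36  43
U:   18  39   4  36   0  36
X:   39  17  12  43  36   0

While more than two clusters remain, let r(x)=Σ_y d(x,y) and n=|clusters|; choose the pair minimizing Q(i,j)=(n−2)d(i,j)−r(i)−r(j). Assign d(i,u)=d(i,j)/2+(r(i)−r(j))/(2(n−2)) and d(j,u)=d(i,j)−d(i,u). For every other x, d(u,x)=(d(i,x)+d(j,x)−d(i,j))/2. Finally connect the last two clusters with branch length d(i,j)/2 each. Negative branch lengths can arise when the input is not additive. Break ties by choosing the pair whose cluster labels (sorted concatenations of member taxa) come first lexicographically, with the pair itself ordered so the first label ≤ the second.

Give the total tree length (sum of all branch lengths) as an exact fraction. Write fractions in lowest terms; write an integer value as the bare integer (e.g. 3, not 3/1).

iteration 1: select H,T (d=1, Q=-204); attach at lengths (-15/2, 17/2); label the merged cluster HT
  updated: d(C,HT)=20, d(HT,I)=29/2, d(HT,U)=37, d(HT,X)=59/2
iteration 2: select C,HT (d=20, Q=-144); attach at lengths (31/3, 29/3); label the merged cluster CHT
  updated: d(CHT,I)=41/4, d(CHT,U)=35/2, d(CHT,X)=97/4
iteration 3: select CHT,X (d=97/4, Q=-303/4); attach at lengths (113/16, 275/16); label the merged cluster CHTX
  updated: d(CHTX,I)=-1, d(CHTX,U)=117/8
iteration 4: select CHTX,I (d=-1, Q=-141/8); attach at lengths (77/16, -93/16); label the merged cluster CHITX
  updated: d(CHITX,U)=157/16
iteration 5: select CHITX,U (d=157/16); attach at lengths (157/32, 157/32); label the merged cluster CHITUX
final tree: ((((C:31/3,(H:-15/2,T:17/2):29/3):113/16,X:275/16):77/16,I:-93/16):157/32,U:157/32)
total length: 865/16

865/16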